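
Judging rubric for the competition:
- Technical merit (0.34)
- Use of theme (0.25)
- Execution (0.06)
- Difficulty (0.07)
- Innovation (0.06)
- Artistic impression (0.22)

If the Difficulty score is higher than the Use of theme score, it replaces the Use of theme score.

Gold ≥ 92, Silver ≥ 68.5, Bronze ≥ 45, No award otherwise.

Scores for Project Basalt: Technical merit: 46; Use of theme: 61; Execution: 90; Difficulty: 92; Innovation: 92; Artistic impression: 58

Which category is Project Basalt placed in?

Silver

Difficulty (92) > Use of theme (61), so Use of theme counts as 92.
Weighted total:
  Technical merit 46 × 0.34 = 15.64
  Use of theme 92 × 0.25 = 23
  Execution 90 × 0.06 = 5.4
  Difficulty 92 × 0.07 = 6.44
  Innovation 92 × 0.06 = 5.52
  Artistic impression 58 × 0.22 = 12.76
Sum = 68.76
68.76 is ≥ 68.5 and < 92 → Silver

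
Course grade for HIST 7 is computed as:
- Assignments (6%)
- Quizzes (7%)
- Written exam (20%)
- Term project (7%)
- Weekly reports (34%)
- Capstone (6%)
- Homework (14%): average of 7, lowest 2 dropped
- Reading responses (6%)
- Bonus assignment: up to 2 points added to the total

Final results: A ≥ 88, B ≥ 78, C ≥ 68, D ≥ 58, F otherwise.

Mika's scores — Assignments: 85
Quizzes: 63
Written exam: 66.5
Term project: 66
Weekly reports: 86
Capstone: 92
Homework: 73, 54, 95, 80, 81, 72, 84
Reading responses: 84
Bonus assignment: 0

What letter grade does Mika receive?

Homework: drop 54, 72 → average of remaining 5 = 413/5 = 82.6
Weighted total:
  Assignments 85 × 0.06 = 5.1
  Quizzes 63 × 0.07 = 4.41
  Written exam 66.5 × 0.2 = 13.3
  Term project 66 × 0.07 = 4.62
  Weekly reports 86 × 0.34 = 29.24
  Capstone 92 × 0.06 = 5.52
  Homework 82.6 × 0.14 = 11.564
  Reading responses 84 × 0.06 = 5.04
Sum = 78.794
Bonus assignment: 78.794 + 0 = 78.794
78.794 is ≥ 78 and < 88 → B

B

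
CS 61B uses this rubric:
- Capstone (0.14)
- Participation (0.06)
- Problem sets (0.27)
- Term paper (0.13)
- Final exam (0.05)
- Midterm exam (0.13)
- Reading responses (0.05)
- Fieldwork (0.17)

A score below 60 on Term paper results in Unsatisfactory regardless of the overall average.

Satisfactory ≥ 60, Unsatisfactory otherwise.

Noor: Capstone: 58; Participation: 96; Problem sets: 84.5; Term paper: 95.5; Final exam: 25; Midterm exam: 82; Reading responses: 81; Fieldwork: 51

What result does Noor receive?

Term paper score 95.5 ≥ 60: minimum met.
Weighted total:
  Capstone 58 × 0.14 = 8.12
  Participation 96 × 0.06 = 5.76
  Problem sets 84.5 × 0.27 = 22.815
  Term paper 95.5 × 0.13 = 12.415
  Final exam 25 × 0.05 = 1.25
  Midterm exam 82 × 0.13 = 10.66
  Reading responses 81 × 0.05 = 4.05
  Fieldwork 51 × 0.17 = 8.67
Sum = 73.74
73.74 ≥ 60 → Satisfactory

Satisfactory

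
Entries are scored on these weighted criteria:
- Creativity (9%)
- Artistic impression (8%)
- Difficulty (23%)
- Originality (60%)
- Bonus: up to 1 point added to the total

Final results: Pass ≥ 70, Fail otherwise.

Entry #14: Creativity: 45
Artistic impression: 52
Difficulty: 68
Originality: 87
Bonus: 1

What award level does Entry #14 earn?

Weighted total:
  Creativity 45 × 0.09 = 4.05
  Artistic impression 52 × 0.08 = 4.16
  Difficulty 68 × 0.23 = 15.64
  Originality 87 × 0.6 = 52.2
Sum = 76.05
Bonus: 76.05 + 1 = 77.05
77.05 ≥ 70 → Pass

Pass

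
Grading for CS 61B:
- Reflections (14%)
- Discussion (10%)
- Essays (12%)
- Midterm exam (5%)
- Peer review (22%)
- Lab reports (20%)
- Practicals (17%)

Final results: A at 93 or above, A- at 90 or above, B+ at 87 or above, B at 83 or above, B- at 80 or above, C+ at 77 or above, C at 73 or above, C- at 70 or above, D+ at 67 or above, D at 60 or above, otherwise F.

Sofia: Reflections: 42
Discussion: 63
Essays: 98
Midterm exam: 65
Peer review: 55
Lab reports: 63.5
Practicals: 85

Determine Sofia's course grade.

Weighted total:
  Reflections 42 × 0.14 = 5.88
  Discussion 63 × 0.1 = 6.3
  Essays 98 × 0.12 = 11.76
  Midterm exam 65 × 0.05 = 3.25
  Peer review 55 × 0.22 = 12.1
  Lab reports 63.5 × 0.2 = 12.7
  Practicals 85 × 0.17 = 14.45
Sum = 66.44
66.44 is ≥ 60 and < 67 → D

D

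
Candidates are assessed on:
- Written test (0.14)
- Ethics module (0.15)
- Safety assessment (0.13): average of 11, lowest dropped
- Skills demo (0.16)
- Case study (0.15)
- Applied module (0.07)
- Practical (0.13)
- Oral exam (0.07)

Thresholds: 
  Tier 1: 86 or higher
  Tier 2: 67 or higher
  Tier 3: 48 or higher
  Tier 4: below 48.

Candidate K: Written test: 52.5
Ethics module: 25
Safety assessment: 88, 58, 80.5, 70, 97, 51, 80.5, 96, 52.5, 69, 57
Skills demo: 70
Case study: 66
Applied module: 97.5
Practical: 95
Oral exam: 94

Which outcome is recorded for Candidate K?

Tier 2

Safety assessment: drop 51 → average of remaining 10 = 748.5/10 = 74.85
Weighted total:
  Written test 52.5 × 0.14 = 7.35
  Ethics module 25 × 0.15 = 3.75
  Safety assessment 74.85 × 0.13 = 9.7305
  Skills demo 70 × 0.16 = 11.2
  Case study 66 × 0.15 = 9.9
  Applied module 97.5 × 0.07 = 6.825
  Practical 95 × 0.13 = 12.35
  Oral exam 94 × 0.07 = 6.58
Sum = 67.6855
67.6855 is ≥ 67 and < 86 → Tier 2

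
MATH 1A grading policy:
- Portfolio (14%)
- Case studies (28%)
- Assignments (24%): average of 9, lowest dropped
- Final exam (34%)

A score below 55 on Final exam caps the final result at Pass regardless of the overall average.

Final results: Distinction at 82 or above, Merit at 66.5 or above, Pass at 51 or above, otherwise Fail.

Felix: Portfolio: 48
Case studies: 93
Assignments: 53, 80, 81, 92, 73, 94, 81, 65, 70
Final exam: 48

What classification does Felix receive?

Assignments: drop 53 → average of remaining 8 = 636/8 = 79.5
Final exam score 48 < 55: minimum not met.
Weighted total:
  Portfolio 48 × 0.14 = 6.72
  Case studies 93 × 0.28 = 26.04
  Assignments 79.5 × 0.24 = 19.08
  Final exam 48 × 0.34 = 16.32
Sum = 68.16
68.16 would be Merit; cap at Pass applies → Pass.

Pass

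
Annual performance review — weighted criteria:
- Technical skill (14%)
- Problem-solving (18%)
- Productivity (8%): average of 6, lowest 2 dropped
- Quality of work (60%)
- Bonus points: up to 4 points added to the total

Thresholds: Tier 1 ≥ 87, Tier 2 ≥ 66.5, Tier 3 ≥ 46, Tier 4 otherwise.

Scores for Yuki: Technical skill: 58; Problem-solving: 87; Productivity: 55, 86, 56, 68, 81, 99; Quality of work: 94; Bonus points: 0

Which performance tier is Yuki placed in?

Productivity: drop 55, 56 → average of remaining 4 = 334/4 = 83.5
Weighted total:
  Technical skill 58 × 0.14 = 8.12
  Problem-solving 87 × 0.18 = 15.66
  Productivity 83.5 × 0.08 = 6.68
  Quality of work 94 × 0.6 = 56.4
Sum = 86.86
Bonus points: 86.86 + 0 = 86.86
86.86 is ≥ 66.5 and < 87 → Tier 2

Tier 2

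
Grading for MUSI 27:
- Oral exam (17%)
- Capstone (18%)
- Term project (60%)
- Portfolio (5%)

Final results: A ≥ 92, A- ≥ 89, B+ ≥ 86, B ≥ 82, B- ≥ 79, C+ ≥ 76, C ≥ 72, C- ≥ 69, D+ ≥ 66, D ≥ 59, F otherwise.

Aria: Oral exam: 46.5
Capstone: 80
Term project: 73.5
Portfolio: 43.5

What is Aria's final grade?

D+

Weighted total:
  Oral exam 46.5 × 0.17 = 7.905
  Capstone 80 × 0.18 = 14.4
  Term project 73.5 × 0.6 = 44.1
  Portfolio 43.5 × 0.05 = 2.175
Sum = 68.58
68.58 is ≥ 66 and < 69 → D+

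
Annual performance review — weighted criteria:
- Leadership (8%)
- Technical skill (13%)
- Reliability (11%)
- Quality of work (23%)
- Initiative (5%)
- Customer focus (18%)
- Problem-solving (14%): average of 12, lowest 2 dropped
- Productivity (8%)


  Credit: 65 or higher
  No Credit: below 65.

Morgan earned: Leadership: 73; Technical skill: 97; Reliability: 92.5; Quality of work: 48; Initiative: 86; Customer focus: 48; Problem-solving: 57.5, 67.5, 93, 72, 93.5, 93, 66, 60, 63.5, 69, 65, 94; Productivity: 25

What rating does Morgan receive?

Problem-solving: drop 57.5, 60 → average of remaining 10 = 776.5/10 = 77.65
Weighted total:
  Leadership 73 × 0.08 = 5.84
  Technical skill 97 × 0.13 = 12.61
  Reliability 92.5 × 0.11 = 10.175
  Quality of work 48 × 0.23 = 11.04
  Initiative 86 × 0.05 = 4.3
  Customer focus 48 × 0.18 = 8.64
  Problem-solving 77.65 × 0.14 = 10.871
  Productivity 25 × 0.08 = 2
Sum = 65.476
65.476 ≥ 65 → Credit

Credit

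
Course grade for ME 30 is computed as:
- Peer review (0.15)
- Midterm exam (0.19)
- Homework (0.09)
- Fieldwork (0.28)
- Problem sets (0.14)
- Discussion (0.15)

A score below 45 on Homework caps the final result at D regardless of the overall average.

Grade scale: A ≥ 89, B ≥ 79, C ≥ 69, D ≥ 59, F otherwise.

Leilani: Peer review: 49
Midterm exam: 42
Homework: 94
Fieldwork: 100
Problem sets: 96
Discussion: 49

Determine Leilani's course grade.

C

Homework score 94 ≥ 45: minimum met.
Weighted total:
  Peer review 49 × 0.15 = 7.35
  Midterm exam 42 × 0.19 = 7.98
  Homework 94 × 0.09 = 8.46
  Fieldwork 100 × 0.28 = 28
  Problem sets 96 × 0.14 = 13.44
  Discussion 49 × 0.15 = 7.35
Sum = 72.58
72.58 is ≥ 69 and < 79 → C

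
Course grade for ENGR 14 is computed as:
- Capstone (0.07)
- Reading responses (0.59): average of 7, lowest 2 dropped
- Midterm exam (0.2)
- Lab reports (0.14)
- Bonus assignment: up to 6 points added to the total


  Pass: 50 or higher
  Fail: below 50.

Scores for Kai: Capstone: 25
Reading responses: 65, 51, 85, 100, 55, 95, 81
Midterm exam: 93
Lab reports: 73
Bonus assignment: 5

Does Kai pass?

Pass

Reading responses: drop 51, 55 → average of remaining 5 = 426/5 = 85.2
Weighted total:
  Capstone 25 × 0.07 = 1.75
  Reading responses 85.2 × 0.59 = 50.268
  Midterm exam 93 × 0.2 = 18.6
  Lab reports 73 × 0.14 = 10.22
Sum = 80.838
Bonus assignment: 80.838 + 5 = 85.838
85.838 ≥ 50 → Pass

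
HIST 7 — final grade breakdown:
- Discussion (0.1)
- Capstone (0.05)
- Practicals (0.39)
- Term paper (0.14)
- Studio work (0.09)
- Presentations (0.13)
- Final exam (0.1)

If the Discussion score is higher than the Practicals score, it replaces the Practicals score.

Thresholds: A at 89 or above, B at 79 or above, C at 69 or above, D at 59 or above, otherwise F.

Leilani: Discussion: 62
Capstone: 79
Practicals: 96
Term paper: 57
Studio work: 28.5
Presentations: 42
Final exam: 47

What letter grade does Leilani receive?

Discussion (62) ≤ Practicals (96), so Practicals stays at 96.
Weighted total:
  Discussion 62 × 0.1 = 6.2
  Capstone 79 × 0.05 = 3.95
  Practicals 96 × 0.39 = 37.44
  Term paper 57 × 0.14 = 7.98
  Studio work 28.5 × 0.09 = 2.565
  Presentations 42 × 0.13 = 5.46
  Final exam 47 × 0.1 = 4.7
Sum = 68.295
68.295 is ≥ 59 and < 69 → D

D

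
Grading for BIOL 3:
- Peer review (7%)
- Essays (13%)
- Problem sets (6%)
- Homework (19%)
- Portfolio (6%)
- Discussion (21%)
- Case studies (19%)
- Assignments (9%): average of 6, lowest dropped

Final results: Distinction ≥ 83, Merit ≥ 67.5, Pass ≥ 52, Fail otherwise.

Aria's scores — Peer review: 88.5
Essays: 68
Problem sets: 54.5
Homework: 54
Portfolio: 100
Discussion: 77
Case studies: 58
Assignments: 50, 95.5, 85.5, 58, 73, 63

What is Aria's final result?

Assignments: drop 50 → average of remaining 5 = 375/5 = 75
Weighted total:
  Peer review 88.5 × 0.07 = 6.195
  Essays 68 × 0.13 = 8.84
  Problem sets 54.5 × 0.06 = 3.27
  Homework 54 × 0.19 = 10.26
  Portfolio 100 × 0.06 = 6
  Discussion 77 × 0.21 = 16.17
  Case studies 58 × 0.19 = 11.02
  Assignments 75 × 0.09 = 6.75
Sum = 68.505
68.505 is ≥ 67.5 and < 83 → Merit

Merit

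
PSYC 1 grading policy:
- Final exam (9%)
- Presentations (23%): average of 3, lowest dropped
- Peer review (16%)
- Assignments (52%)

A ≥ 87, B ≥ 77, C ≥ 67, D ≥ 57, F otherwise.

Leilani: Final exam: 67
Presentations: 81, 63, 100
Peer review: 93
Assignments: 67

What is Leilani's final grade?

C

Presentations: drop 63 → average of remaining 2 = 181/2 = 90.5
Weighted total:
  Final exam 67 × 0.09 = 6.03
  Presentations 90.5 × 0.23 = 20.815
  Peer review 93 × 0.16 = 14.88
  Assignments 67 × 0.52 = 34.84
Sum = 76.565
76.565 is ≥ 67 and < 77 → C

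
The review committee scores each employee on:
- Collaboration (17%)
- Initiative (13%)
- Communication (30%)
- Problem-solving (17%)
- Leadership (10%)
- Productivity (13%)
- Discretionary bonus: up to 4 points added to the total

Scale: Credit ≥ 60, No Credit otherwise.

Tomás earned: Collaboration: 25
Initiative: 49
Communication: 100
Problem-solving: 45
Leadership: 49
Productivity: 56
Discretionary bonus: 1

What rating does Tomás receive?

Weighted total:
  Collaboration 25 × 0.17 = 4.25
  Initiative 49 × 0.13 = 6.37
  Communication 100 × 0.3 = 30
  Problem-solving 45 × 0.17 = 7.65
  Leadership 49 × 0.1 = 4.9
  Productivity 56 × 0.13 = 7.28
Sum = 60.45
Discretionary bonus: 60.45 + 1 = 61.45
61.45 ≥ 60 → Credit

Credit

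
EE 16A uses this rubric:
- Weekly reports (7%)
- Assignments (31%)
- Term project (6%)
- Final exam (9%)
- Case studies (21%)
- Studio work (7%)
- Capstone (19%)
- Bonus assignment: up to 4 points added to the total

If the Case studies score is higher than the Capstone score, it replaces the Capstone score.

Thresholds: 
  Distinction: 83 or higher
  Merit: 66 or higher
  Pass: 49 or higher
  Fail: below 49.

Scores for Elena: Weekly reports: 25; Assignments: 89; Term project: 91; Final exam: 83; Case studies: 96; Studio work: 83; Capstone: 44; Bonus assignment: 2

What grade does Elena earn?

Case studies (96) > Capstone (44), so Capstone counts as 96.
Weighted total:
  Weekly reports 25 × 0.07 = 1.75
  Assignments 89 × 0.31 = 27.59
  Term project 91 × 0.06 = 5.46
  Final exam 83 × 0.09 = 7.47
  Case studies 96 × 0.21 = 20.16
  Studio work 83 × 0.07 = 5.81
  Capstone 96 × 0.19 = 18.24
Sum = 86.48
Bonus assignment: 86.48 + 2 = 88.48
88.48 ≥ 83 → Distinction

Distinction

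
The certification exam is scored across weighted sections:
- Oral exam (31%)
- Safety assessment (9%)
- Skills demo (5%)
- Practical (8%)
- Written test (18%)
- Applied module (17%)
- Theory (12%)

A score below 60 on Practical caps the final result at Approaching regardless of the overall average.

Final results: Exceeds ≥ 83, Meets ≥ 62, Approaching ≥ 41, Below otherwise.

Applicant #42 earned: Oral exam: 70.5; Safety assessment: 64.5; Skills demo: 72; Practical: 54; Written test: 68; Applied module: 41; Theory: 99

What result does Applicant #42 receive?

Approaching

Practical score 54 < 60: minimum not met.
Weighted total:
  Oral exam 70.5 × 0.31 = 21.855
  Safety assessment 64.5 × 0.09 = 5.805
  Skills demo 72 × 0.05 = 3.6
  Practical 54 × 0.08 = 4.32
  Written test 68 × 0.18 = 12.24
  Applied module 41 × 0.17 = 6.97
  Theory 99 × 0.12 = 11.88
Sum = 66.67
66.67 would be Meets; cap at Approaching applies → Approaching.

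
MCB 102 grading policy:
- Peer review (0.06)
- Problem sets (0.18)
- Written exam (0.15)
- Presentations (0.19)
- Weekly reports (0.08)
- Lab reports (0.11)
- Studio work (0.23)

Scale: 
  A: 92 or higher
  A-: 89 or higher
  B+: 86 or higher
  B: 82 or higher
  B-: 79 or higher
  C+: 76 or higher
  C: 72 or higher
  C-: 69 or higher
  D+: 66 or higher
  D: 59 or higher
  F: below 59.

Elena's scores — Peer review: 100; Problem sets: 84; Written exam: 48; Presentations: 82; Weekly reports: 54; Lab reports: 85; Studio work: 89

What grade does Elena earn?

Weighted total:
  Peer review 100 × 0.06 = 6
  Problem sets 84 × 0.18 = 15.12
  Written exam 48 × 0.15 = 7.2
  Presentations 82 × 0.19 = 15.58
  Weekly reports 54 × 0.08 = 4.32
  Lab reports 85 × 0.11 = 9.35
  Studio work 89 × 0.23 = 20.47
Sum = 78.04
78.04 is ≥ 76 and < 79 → C+

C+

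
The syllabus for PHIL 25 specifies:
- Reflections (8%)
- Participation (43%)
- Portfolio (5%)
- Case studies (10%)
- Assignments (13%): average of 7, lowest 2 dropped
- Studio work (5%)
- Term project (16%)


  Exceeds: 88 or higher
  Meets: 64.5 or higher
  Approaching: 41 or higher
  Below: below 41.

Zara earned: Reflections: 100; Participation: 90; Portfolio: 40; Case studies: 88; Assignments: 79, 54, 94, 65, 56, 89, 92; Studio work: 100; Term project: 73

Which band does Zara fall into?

Assignments: drop 54, 56 → average of remaining 5 = 419/5 = 83.8
Weighted total:
  Reflections 100 × 0.08 = 8
  Participation 90 × 0.43 = 38.7
  Portfolio 40 × 0.05 = 2
  Case studies 88 × 0.1 = 8.8
  Assignments 83.8 × 0.13 = 10.894
  Studio work 100 × 0.05 = 5
  Term project 73 × 0.16 = 11.68
Sum = 85.074
85.074 is ≥ 64.5 and < 88 → Meets

Meets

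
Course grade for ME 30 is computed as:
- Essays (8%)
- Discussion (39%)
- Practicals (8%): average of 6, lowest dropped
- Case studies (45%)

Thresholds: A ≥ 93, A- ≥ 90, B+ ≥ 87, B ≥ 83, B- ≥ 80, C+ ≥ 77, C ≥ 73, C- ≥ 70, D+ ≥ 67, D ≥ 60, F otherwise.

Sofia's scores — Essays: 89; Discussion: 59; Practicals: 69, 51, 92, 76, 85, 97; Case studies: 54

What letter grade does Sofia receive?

D

Practicals: drop 51 → average of remaining 5 = 419/5 = 83.8
Weighted total:
  Essays 89 × 0.08 = 7.12
  Discussion 59 × 0.39 = 23.01
  Practicals 83.8 × 0.08 = 6.704
  Case studies 54 × 0.45 = 24.3
Sum = 61.134
61.134 is ≥ 60 and < 67 → D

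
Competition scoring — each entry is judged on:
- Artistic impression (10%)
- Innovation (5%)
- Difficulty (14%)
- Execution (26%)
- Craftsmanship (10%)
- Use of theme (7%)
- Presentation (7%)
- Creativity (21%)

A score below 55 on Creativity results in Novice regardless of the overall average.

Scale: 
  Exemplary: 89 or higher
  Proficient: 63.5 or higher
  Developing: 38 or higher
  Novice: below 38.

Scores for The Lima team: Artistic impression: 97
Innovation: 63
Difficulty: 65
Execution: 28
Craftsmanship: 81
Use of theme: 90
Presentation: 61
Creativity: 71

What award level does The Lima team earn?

Developing

Creativity score 71 ≥ 55: minimum met.
Weighted total:
  Artistic impression 97 × 0.1 = 9.7
  Innovation 63 × 0.05 = 3.15
  Difficulty 65 × 0.14 = 9.1
  Execution 28 × 0.26 = 7.28
  Craftsmanship 81 × 0.1 = 8.1
  Use of theme 90 × 0.07 = 6.3
  Presentation 61 × 0.07 = 4.27
  Creativity 71 × 0.21 = 14.91
Sum = 62.81
62.81 is ≥ 38 and < 63.5 → Developing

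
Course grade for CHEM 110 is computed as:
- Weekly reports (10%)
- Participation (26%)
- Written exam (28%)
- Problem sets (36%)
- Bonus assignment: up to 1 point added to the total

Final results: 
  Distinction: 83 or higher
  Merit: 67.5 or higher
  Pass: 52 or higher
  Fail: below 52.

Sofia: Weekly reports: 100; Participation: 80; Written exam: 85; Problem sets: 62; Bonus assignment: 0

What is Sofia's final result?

Merit

Weighted total:
  Weekly reports 100 × 0.1 = 10
  Participation 80 × 0.26 = 20.8
  Written exam 85 × 0.28 = 23.8
  Problem sets 62 × 0.36 = 22.32
Sum = 76.92
Bonus assignment: 76.92 + 0 = 76.92
76.92 is ≥ 67.5 and < 83 → Merit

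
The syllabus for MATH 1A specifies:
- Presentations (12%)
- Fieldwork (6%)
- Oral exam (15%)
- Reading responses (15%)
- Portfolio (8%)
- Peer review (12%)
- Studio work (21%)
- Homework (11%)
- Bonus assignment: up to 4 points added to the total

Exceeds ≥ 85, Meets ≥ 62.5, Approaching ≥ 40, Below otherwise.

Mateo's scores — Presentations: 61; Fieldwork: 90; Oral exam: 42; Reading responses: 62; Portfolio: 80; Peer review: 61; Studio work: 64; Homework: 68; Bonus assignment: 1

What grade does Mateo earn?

Meets

Weighted total:
  Presentations 61 × 0.12 = 7.32
  Fieldwork 90 × 0.06 = 5.4
  Oral exam 42 × 0.15 = 6.3
  Reading responses 62 × 0.15 = 9.3
  Portfolio 80 × 0.08 = 6.4
  Peer review 61 × 0.12 = 7.32
  Studio work 64 × 0.21 = 13.44
  Homework 68 × 0.11 = 7.48
Sum = 62.96
Bonus assignment: 62.96 + 1 = 63.96
63.96 is ≥ 62.5 and < 85 → Meets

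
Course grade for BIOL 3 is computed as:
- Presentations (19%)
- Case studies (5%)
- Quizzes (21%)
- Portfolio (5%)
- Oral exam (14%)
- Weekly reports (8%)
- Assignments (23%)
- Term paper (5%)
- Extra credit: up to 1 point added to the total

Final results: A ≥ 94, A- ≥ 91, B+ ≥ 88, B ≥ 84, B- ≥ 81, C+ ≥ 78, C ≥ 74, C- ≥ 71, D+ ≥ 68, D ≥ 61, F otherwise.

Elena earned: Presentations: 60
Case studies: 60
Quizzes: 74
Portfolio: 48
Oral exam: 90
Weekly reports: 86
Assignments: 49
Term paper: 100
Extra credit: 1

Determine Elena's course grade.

Weighted total:
  Presentations 60 × 0.19 = 11.4
  Case studies 60 × 0.05 = 3
  Quizzes 74 × 0.21 = 15.54
  Portfolio 48 × 0.05 = 2.4
  Oral exam 90 × 0.14 = 12.6
  Weekly reports 86 × 0.08 = 6.88
  Assignments 49 × 0.23 = 11.27
  Term paper 100 × 0.05 = 5
Sum = 68.09
Extra credit: 68.09 + 1 = 69.09
69.09 is ≥ 68 and < 71 → D+

D+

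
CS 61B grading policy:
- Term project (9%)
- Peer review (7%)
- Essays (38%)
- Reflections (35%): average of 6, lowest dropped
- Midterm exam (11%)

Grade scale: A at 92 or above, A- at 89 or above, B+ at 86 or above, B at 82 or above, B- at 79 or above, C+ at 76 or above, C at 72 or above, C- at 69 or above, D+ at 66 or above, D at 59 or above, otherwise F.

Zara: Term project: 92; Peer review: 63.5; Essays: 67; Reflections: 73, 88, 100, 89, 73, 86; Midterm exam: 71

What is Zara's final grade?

C+

Reflections: drop 73 → average of remaining 5 = 436/5 = 87.2
Weighted total:
  Term project 92 × 0.09 = 8.28
  Peer review 63.5 × 0.07 = 4.445
  Essays 67 × 0.38 = 25.46
  Reflections 87.2 × 0.35 = 30.52
  Midterm exam 71 × 0.11 = 7.81
Sum = 76.515
76.515 is ≥ 76 and < 79 → C+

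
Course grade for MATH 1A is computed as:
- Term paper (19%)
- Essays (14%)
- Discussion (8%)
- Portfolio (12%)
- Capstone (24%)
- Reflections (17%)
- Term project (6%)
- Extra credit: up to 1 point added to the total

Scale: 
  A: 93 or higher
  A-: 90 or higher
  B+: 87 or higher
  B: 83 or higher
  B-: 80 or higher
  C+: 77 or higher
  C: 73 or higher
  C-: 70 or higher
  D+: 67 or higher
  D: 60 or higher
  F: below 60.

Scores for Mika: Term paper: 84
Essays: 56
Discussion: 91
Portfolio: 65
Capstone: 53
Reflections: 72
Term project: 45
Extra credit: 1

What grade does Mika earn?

Weighted total:
  Term paper 84 × 0.19 = 15.96
  Essays 56 × 0.14 = 7.84
  Discussion 91 × 0.08 = 7.28
  Portfolio 65 × 0.12 = 7.8
  Capstone 53 × 0.24 = 12.72
  Reflections 72 × 0.17 = 12.24
  Term project 45 × 0.06 = 2.7
Sum = 66.54
Extra credit: 66.54 + 1 = 67.54
67.54 is ≥ 67 and < 70 → D+

D+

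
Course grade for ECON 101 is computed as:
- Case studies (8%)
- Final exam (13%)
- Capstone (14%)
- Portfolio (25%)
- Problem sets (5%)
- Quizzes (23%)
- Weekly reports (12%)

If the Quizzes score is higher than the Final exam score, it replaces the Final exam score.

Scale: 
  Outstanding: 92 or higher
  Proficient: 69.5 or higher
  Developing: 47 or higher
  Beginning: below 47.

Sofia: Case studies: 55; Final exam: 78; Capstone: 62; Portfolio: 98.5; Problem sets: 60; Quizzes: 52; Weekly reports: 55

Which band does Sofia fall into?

Quizzes (52) ≤ Final exam (78), so Final exam stays at 78.
Weighted total:
  Case studies 55 × 0.08 = 4.4
  Final exam 78 × 0.13 = 10.14
  Capstone 62 × 0.14 = 8.68
  Portfolio 98.5 × 0.25 = 24.625
  Problem sets 60 × 0.05 = 3
  Quizzes 52 × 0.23 = 11.96
  Weekly reports 55 × 0.12 = 6.6
Sum = 69.405
69.405 is ≥ 47 and < 69.5 → Developing

Developing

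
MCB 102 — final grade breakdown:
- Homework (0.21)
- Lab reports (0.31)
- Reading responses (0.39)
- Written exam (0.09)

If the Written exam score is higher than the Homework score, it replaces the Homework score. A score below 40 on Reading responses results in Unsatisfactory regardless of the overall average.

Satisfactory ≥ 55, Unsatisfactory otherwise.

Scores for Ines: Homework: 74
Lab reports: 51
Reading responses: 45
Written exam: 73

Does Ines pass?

Written exam (73) ≤ Homework (74), so Homework stays at 74.
Reading responses score 45 ≥ 40: minimum met.
Weighted total:
  Homework 74 × 0.21 = 15.54
  Lab reports 51 × 0.31 = 15.81
  Reading responses 45 × 0.39 = 17.55
  Written exam 73 × 0.09 = 6.57
Sum = 55.47
55.47 ≥ 55 → Satisfactory

Satisfactory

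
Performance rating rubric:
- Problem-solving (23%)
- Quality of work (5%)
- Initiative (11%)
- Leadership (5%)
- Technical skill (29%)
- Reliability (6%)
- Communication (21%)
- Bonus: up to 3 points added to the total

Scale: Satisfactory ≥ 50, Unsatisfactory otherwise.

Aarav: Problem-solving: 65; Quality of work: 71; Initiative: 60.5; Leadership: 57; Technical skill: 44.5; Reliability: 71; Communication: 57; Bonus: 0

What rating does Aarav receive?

Satisfactory

Weighted total:
  Problem-solving 65 × 0.23 = 14.95
  Quality of work 71 × 0.05 = 3.55
  Initiative 60.5 × 0.11 = 6.655
  Leadership 57 × 0.05 = 2.85
  Technical skill 44.5 × 0.29 = 12.905
  Reliability 71 × 0.06 = 4.26
  Communication 57 × 0.21 = 11.97
Sum = 57.14
Bonus: 57.14 + 0 = 57.14
57.14 ≥ 50 → Satisfactory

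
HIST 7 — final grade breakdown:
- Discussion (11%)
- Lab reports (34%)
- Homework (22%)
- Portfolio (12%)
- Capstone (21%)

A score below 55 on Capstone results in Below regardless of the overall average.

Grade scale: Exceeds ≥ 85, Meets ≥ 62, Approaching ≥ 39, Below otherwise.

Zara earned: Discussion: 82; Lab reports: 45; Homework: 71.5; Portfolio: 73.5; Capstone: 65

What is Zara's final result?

Capstone score 65 ≥ 55: minimum met.
Weighted total:
  Discussion 82 × 0.11 = 9.02
  Lab reports 45 × 0.34 = 15.3
  Homework 71.5 × 0.22 = 15.73
  Portfolio 73.5 × 0.12 = 8.82
  Capstone 65 × 0.21 = 13.65
Sum = 62.52
62.52 is ≥ 62 and < 85 → Meets

Meets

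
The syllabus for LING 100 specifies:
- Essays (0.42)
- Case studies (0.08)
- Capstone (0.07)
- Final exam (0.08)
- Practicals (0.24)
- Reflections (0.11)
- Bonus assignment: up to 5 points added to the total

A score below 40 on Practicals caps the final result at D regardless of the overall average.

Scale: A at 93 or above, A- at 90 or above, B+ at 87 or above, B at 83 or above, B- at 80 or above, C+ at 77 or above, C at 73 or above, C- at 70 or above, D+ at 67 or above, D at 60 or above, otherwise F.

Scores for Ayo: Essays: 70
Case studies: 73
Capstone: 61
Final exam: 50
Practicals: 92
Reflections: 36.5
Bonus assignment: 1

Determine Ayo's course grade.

C-

Practicals score 92 ≥ 40: minimum met.
Weighted total:
  Essays 70 × 0.42 = 29.4
  Case studies 73 × 0.08 = 5.84
  Capstone 61 × 0.07 = 4.27
  Final exam 50 × 0.08 = 4
  Practicals 92 × 0.24 = 22.08
  Reflections 36.5 × 0.11 = 4.015
Sum = 69.605
Bonus assignment: 69.605 + 1 = 70.605
70.605 is ≥ 70 and < 73 → C-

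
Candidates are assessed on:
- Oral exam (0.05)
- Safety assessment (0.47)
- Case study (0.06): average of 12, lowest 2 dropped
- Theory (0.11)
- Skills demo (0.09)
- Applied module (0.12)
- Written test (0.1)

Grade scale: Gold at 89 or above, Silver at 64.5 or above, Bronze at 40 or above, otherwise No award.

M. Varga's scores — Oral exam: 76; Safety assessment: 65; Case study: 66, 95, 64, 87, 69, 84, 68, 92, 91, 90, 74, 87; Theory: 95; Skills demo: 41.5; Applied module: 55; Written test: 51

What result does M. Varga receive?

Case study: drop 64, 66 → average of remaining 10 = 837/10 = 83.7
Weighted total:
  Oral exam 76 × 0.05 = 3.8
  Safety assessment 65 × 0.47 = 30.55
  Case study 83.7 × 0.06 = 5.022
  Theory 95 × 0.11 = 10.45
  Skills demo 41.5 × 0.09 = 3.735
  Applied module 55 × 0.12 = 6.6
  Written test 51 × 0.1 = 5.1
Sum = 65.257
65.257 is ≥ 64.5 and < 89 → Silver

Silver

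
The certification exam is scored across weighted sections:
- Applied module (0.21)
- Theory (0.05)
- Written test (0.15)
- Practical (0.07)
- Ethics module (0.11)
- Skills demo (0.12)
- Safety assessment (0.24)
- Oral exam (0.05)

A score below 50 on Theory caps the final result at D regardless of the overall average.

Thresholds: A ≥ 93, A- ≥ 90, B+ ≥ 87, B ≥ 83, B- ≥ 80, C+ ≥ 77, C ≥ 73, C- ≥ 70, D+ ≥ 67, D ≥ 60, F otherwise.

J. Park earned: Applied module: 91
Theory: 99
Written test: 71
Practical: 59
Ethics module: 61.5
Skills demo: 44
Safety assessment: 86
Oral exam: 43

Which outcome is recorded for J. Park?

C

Theory score 99 ≥ 50: minimum met.
Weighted total:
  Applied module 91 × 0.21 = 19.11
  Theory 99 × 0.05 = 4.95
  Written test 71 × 0.15 = 10.65
  Practical 59 × 0.07 = 4.13
  Ethics module 61.5 × 0.11 = 6.765
  Skills demo 44 × 0.12 = 5.28
  Safety assessment 86 × 0.24 = 20.64
  Oral exam 43 × 0.05 = 2.15
Sum = 73.675
73.675 is ≥ 73 and < 77 → C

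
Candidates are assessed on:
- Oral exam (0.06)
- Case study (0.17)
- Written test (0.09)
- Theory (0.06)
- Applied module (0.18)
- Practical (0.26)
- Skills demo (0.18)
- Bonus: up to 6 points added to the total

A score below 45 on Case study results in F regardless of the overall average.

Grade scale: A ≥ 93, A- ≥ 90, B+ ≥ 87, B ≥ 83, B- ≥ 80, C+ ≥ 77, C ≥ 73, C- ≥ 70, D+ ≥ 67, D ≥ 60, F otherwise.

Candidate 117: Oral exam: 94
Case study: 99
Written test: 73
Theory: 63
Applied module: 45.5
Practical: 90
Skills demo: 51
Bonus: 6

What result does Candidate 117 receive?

Case study score 99 ≥ 45: minimum met.
Weighted total:
  Oral exam 94 × 0.06 = 5.64
  Case study 99 × 0.17 = 16.83
  Written test 73 × 0.09 = 6.57
  Theory 63 × 0.06 = 3.78
  Applied module 45.5 × 0.18 = 8.19
  Practical 90 × 0.26 = 23.4
  Skills demo 51 × 0.18 = 9.18
Sum = 73.59
Bonus: 73.59 + 6 = 79.59
79.59 is ≥ 77 and < 80 → C+

C+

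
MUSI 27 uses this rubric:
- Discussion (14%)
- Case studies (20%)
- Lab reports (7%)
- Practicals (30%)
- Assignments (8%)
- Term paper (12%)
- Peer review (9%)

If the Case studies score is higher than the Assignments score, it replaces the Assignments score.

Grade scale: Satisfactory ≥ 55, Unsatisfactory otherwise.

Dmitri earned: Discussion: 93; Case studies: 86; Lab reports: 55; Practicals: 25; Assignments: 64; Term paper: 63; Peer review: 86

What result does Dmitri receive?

Satisfactory

Case studies (86) > Assignments (64), so Assignments counts as 86.
Weighted total:
  Discussion 93 × 0.14 = 13.02
  Case studies 86 × 0.2 = 17.2
  Lab reports 55 × 0.07 = 3.85
  Practicals 25 × 0.3 = 7.5
  Assignments 86 × 0.08 = 6.88
  Term paper 63 × 0.12 = 7.56
  Peer review 86 × 0.09 = 7.74
Sum = 63.75
63.75 ≥ 55 → Satisfactory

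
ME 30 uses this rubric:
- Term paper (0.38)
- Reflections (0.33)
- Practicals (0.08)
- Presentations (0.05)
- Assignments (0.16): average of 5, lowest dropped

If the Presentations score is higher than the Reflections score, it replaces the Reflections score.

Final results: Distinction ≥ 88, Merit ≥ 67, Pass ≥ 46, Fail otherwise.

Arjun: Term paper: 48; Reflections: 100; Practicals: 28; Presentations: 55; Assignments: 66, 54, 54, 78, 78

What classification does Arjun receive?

Assignments: drop 54 → average of remaining 4 = 276/4 = 69
Presentations (55) ≤ Reflections (100), so Reflections stays at 100.
Weighted total:
  Term paper 48 × 0.38 = 18.24
  Reflections 100 × 0.33 = 33
  Practicals 28 × 0.08 = 2.24
  Presentations 55 × 0.05 = 2.75
  Assignments 69 × 0.16 = 11.04
Sum = 67.27
67.27 is ≥ 67 and < 88 → Merit

Merit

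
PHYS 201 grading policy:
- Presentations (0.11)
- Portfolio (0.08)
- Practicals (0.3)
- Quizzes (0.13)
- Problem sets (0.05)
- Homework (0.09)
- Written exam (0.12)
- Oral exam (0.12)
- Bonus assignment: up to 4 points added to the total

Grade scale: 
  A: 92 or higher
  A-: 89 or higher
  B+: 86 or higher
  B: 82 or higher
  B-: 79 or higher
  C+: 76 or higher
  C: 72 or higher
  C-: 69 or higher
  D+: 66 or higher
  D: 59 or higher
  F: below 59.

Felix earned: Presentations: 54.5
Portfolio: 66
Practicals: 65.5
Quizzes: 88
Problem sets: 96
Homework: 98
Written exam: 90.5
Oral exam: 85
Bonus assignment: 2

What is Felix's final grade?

B-

Weighted total:
  Presentations 54.5 × 0.11 = 5.995
  Portfolio 66 × 0.08 = 5.28
  Practicals 65.5 × 0.3 = 19.65
  Quizzes 88 × 0.13 = 11.44
  Problem sets 96 × 0.05 = 4.8
  Homework 98 × 0.09 = 8.82
  Written exam 90.5 × 0.12 = 10.86
  Oral exam 85 × 0.12 = 10.2
Sum = 77.045
Bonus assignment: 77.045 + 2 = 79.045
79.045 is ≥ 79 and < 82 → B-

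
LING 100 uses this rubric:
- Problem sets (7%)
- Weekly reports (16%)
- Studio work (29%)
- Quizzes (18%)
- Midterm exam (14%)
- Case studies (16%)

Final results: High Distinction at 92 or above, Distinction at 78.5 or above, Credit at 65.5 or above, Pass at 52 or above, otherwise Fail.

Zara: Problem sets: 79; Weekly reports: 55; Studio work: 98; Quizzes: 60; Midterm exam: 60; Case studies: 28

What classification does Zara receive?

Weighted total:
  Problem sets 79 × 0.07 = 5.53
  Weekly reports 55 × 0.16 = 8.8
  Studio work 98 × 0.29 = 28.42
  Quizzes 60 × 0.18 = 10.8
  Midterm exam 60 × 0.14 = 8.4
  Case studies 28 × 0.16 = 4.48
Sum = 66.43
66.43 is ≥ 65.5 and < 78.5 → Credit

Credit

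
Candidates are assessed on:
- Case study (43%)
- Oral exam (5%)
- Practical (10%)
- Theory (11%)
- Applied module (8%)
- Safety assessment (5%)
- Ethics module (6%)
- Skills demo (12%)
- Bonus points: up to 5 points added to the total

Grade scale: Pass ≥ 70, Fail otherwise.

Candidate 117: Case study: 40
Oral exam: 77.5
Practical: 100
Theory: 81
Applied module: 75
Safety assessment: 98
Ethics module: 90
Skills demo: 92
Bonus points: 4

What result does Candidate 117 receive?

Pass

Weighted total:
  Case study 40 × 0.43 = 17.2
  Oral exam 77.5 × 0.05 = 3.875
  Practical 100 × 0.1 = 10
  Theory 81 × 0.11 = 8.91
  Applied module 75 × 0.08 = 6
  Safety assessment 98 × 0.05 = 4.9
  Ethics module 90 × 0.06 = 5.4
  Skills demo 92 × 0.12 = 11.04
Sum = 67.325
Bonus points: 67.325 + 4 = 71.325
71.325 ≥ 70 → Pass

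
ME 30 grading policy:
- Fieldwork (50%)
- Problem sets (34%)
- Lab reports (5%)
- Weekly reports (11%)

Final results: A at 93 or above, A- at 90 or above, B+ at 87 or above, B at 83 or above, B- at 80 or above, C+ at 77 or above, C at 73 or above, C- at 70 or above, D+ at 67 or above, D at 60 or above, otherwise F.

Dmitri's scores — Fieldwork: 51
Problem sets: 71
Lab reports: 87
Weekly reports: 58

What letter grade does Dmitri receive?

D

Weighted total:
  Fieldwork 51 × 0.5 = 25.5
  Problem sets 71 × 0.34 = 24.14
  Lab reports 87 × 0.05 = 4.35
  Weekly reports 58 × 0.11 = 6.38
Sum = 60.37
60.37 is ≥ 60 and < 67 → D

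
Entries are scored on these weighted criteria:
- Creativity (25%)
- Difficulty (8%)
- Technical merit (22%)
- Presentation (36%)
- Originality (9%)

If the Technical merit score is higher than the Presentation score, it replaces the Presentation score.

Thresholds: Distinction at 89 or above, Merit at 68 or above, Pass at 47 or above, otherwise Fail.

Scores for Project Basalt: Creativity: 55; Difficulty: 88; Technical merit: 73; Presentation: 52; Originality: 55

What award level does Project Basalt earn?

Technical merit (73) > Presentation (52), so Presentation counts as 73.
Weighted total:
  Creativity 55 × 0.25 = 13.75
  Difficulty 88 × 0.08 = 7.04
  Technical merit 73 × 0.22 = 16.06
  Presentation 73 × 0.36 = 26.28
  Originality 55 × 0.09 = 4.95
Sum = 68.08
68.08 is ≥ 68 and < 89 → Merit

Merit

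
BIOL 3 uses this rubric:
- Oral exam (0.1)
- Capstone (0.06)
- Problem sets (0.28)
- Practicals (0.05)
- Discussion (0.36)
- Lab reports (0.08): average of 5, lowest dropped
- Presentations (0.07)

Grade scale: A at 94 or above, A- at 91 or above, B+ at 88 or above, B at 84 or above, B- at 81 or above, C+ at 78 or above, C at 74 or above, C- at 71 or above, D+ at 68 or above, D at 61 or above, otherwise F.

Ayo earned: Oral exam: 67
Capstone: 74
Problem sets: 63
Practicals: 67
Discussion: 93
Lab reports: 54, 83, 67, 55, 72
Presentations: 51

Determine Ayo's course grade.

C

Lab reports: drop 54 → average of remaining 4 = 277/4 = 69.25
Weighted total:
  Oral exam 67 × 0.1 = 6.7
  Capstone 74 × 0.06 = 4.44
  Problem sets 63 × 0.28 = 17.64
  Practicals 67 × 0.05 = 3.35
  Discussion 93 × 0.36 = 33.48
  Lab reports 69.25 × 0.08 = 5.54
  Presentations 51 × 0.07 = 3.57
Sum = 74.72
74.72 is ≥ 74 and < 78 → C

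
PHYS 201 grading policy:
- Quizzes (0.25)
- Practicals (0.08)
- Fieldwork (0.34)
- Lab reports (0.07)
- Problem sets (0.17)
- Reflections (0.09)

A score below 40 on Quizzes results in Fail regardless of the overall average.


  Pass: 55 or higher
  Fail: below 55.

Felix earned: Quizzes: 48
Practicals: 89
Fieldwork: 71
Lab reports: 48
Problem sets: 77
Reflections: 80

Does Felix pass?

Pass

Quizzes score 48 ≥ 40: minimum met.
Weighted total:
  Quizzes 48 × 0.25 = 12
  Practicals 89 × 0.08 = 7.12
  Fieldwork 71 × 0.34 = 24.14
  Lab reports 48 × 0.07 = 3.36
  Problem sets 77 × 0.17 = 13.09
  Reflections 80 × 0.09 = 7.2
Sum = 66.91
66.91 ≥ 55 → Pass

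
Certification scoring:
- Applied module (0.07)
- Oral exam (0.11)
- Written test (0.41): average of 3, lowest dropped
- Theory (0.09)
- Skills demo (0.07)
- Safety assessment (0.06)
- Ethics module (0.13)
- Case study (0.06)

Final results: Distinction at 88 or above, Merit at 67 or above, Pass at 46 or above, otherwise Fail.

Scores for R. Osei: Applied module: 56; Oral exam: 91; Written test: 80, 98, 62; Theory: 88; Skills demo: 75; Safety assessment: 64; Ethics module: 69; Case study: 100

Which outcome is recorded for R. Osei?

Written test: drop 62 → average of remaining 2 = 178/2 = 89
Weighted total:
  Applied module 56 × 0.07 = 3.92
  Oral exam 91 × 0.11 = 10.01
  Written test 89 × 0.41 = 36.49
  Theory 88 × 0.09 = 7.92
  Skills demo 75 × 0.07 = 5.25
  Safety assessment 64 × 0.06 = 3.84
  Ethics module 69 × 0.13 = 8.97
  Case study 100 × 0.06 = 6
Sum = 82.4
82.4 is ≥ 67 and < 88 → Merit

Merit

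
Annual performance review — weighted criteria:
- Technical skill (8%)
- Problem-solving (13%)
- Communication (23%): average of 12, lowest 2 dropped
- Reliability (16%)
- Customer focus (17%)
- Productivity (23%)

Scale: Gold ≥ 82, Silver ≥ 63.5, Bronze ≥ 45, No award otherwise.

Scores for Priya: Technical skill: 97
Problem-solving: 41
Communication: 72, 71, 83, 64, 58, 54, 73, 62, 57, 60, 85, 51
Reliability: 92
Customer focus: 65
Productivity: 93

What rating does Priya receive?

Silver

Communication: drop 51, 54 → average of remaining 10 = 685/10 = 68.5
Weighted total:
  Technical skill 97 × 0.08 = 7.76
  Problem-solving 41 × 0.13 = 5.33
  Communication 68.5 × 0.23 = 15.755
  Reliability 92 × 0.16 = 14.72
  Customer focus 65 × 0.17 = 11.05
  Productivity 93 × 0.23 = 21.39
Sum = 76.005
76.005 is ≥ 63.5 and < 82 → Silver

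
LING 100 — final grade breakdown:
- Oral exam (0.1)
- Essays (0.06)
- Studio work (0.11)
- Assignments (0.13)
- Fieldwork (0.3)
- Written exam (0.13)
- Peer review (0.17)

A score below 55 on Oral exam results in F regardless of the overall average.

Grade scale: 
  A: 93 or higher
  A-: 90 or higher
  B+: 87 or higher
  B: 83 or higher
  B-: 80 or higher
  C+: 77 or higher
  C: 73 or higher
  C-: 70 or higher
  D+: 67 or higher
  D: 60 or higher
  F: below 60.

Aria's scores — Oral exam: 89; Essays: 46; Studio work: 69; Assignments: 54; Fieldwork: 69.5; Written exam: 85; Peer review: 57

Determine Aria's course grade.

D+

Oral exam score 89 ≥ 55: minimum met.
Weighted total:
  Oral exam 89 × 0.1 = 8.9
  Essays 46 × 0.06 = 2.76
  Studio work 69 × 0.11 = 7.59
  Assignments 54 × 0.13 = 7.02
  Fieldwork 69.5 × 0.3 = 20.85
  Written exam 85 × 0.13 = 11.05
  Peer review 57 × 0.17 = 9.69
Sum = 67.86
67.86 is ≥ 67 and < 70 → D+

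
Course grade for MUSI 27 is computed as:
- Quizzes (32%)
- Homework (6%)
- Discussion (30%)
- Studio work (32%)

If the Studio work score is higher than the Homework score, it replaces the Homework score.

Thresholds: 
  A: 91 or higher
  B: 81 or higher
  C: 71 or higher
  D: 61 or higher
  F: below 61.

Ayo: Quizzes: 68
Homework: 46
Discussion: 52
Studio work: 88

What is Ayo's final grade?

D

Studio work (88) > Homework (46), so Homework counts as 88.
Weighted total:
  Quizzes 68 × 0.32 = 21.76
  Homework 88 × 0.06 = 5.28
  Discussion 52 × 0.3 = 15.6
  Studio work 88 × 0.32 = 28.16
Sum = 70.8
70.8 is ≥ 61 and < 71 → D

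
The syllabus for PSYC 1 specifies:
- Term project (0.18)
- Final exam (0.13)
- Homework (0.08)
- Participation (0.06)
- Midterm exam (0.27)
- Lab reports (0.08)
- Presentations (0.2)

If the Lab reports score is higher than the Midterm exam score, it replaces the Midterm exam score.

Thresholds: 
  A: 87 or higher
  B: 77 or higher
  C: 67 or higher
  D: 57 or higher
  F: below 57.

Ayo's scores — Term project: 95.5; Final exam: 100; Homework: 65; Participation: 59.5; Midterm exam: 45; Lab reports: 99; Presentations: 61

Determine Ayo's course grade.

Lab reports (99) > Midterm exam (45), so Midterm exam counts as 99.
Weighted total:
  Term project 95.5 × 0.18 = 17.19
  Final exam 100 × 0.13 = 13
  Homework 65 × 0.08 = 5.2
  Participation 59.5 × 0.06 = 3.57
  Midterm exam 99 × 0.27 = 26.73
  Lab reports 99 × 0.08 = 7.92
  Presentations 61 × 0.2 = 12.2
Sum = 85.81
85.81 is ≥ 77 and < 87 → B

B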